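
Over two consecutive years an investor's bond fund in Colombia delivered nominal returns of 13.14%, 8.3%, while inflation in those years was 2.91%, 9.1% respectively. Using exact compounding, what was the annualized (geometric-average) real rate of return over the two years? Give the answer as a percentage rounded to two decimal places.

4.47%

Nominal growth factor = 1.1314 × 1.0830 = 1.22530620
Price-level growth factor = 1.0291 × 1.0910 = 1.12274810
Real growth factor = 1.22530620 / 1.12274810 = 1.09134560
Annualized real rate = 1.09134560^(1/2) − 1 = 4.4675% → 4.47%.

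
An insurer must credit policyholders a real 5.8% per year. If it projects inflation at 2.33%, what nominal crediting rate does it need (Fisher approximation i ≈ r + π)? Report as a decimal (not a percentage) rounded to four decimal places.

i ≈ r + π = 5.8% + 2.33% = 0.0813.

0.0813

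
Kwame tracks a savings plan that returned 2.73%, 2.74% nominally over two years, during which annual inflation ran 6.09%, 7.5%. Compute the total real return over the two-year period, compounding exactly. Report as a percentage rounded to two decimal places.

Nominal growth factor = 1.0273 × 1.0274 = 1.055448
Price-level growth factor = 1.0609 × 1.0750 = 1.140468
Real growth factor = 1.055448 / 1.140468 = 0.925452
Total real return = 0.925452 − 1 → -7.45%.

-7.45%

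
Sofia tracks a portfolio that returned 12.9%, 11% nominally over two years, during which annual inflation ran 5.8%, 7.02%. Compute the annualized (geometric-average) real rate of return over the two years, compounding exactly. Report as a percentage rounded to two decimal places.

Compound the nominal returns: 1.1290 × 1.1100 = 1.25319000.
Compound inflation: 1.0580 × 1.0702 = 1.13227160.
Deflate: 1.25319000 / 1.13227160 = 1.10679275.
Annualized real rate = 1.10679275^(1/2) − 1 = 5.2042% → 5.20%.

5.20%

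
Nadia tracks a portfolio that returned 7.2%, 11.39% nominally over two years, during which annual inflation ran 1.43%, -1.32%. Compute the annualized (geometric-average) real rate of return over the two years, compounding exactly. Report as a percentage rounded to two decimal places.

9.23%

Compound the nominal returns: 1.0720 × 1.1139 = 1.19410080.
Compound inflation: 1.0143 × 0.9868 = 1.00091124.
Deflate: 1.19410080 / 1.00091124 = 1.19301368.
Annualized real rate = 1.19301368^(1/2) − 1 = 9.2252% → 9.23%.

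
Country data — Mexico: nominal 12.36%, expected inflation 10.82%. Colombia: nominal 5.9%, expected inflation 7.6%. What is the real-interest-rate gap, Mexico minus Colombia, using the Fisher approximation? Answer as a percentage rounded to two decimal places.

Mexico: 12.36% − 10.82% = 1.540%
Colombia: 5.9% − 7.6% = -1.700%
Differential = 3.240% → 3.24%.

3.24%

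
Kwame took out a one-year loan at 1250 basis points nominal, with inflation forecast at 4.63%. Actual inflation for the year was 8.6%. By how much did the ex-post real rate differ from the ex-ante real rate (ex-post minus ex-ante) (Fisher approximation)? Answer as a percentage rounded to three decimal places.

-3.970%

Ex-ante: 12.5% − 4.63% = 7.870%
Ex-post: 12.5% − 8.6% = 3.900%
Difference (ex-post − ex-ante) = -3.9700% → -3.970%.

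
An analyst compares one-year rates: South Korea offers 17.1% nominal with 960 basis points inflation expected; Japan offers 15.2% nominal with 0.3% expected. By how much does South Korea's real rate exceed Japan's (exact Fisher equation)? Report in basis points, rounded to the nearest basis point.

South Korea: (1 + 0.1710)/(1 + 0.0960) − 1 = 6.8431%
Japan: (1 + 0.1520)/(1 + 0.0030) − 1 = 14.8554%
Differential = 6.8431% − 14.8554% = -8.0124% → -801 basis points.

-801 basis points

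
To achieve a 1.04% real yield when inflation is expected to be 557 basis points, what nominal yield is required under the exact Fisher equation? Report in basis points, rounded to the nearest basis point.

667 basis points

(1 + i) = (1 + r)(1 + π) = 1.01040 × 1.05570 = 1.06667928
i = 1.06667928 − 1, so the required nominal rate is 667 basis points.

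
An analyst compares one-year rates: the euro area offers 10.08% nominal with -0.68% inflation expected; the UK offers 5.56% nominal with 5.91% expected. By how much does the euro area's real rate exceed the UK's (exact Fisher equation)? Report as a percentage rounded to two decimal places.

11.16%

The euro area: (1 + 0.1008)/(1 − 0.0068) − 1 = 10.8337%
The UK: (1 + 0.0556)/(1 + 0.0591) − 1 = -0.3305%
Differential = 10.8337% − (-0.3305%) = 11.1641% → 11.16%.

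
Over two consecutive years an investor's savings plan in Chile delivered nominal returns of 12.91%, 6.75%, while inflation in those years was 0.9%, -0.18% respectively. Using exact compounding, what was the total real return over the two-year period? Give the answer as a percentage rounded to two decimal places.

19.67%

Nominal growth factor = 1.1291 × 1.0675 = 1.205314
Price-level growth factor = 1.0090 × 0.9982 = 1.007184
Real growth factor = 1.205314 / 1.007184 = 1.196717
Total real return = 1.196717 − 1 → 19.67%.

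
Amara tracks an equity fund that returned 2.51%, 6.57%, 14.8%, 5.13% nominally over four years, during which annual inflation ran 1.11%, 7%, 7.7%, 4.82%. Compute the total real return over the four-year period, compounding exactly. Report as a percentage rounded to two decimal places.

Compound the nominal returns: 1.0251 × 1.0657 × 1.1480 × 1.0513 = 1.318468.
Compound inflation: 1.0111 × 1.0700 × 1.0770 × 1.0482 = 1.221343.
Deflate: 1.318468 / 1.221343 = 1.079523.
Total real return = 1.079523 − 1 → 7.95%.

7.95%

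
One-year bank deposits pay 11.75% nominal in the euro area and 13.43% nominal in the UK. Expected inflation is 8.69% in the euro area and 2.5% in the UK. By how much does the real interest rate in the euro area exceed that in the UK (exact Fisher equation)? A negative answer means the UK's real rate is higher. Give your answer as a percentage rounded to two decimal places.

The euro area: (1 + 0.1175)/(1 + 0.0869) − 1 = 2.8153%
The UK: (1 + 0.1343)/(1 + 0.0250) − 1 = 10.6634%
Differential = 2.8153% − 10.6634% = -7.8481% → -7.85%.

-7.85%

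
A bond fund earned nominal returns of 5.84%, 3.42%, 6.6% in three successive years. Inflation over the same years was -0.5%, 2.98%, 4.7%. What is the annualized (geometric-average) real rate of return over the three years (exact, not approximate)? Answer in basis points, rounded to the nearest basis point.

284 basis points

Compound the nominal returns: 1.0584 × 1.0342 × 1.0660 = 1.16684070.
Compound inflation: 0.9950 × 1.0298 × 1.0470 = 1.07280960.
Deflate: 1.16684070 / 1.07280960 = 1.08764939.
Annualized real rate = 1.08764939^(1/3) − 1 = 2.8402% → 284 basis points.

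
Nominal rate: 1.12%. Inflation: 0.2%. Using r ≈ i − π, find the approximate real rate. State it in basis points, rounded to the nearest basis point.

r ≈ i − π = 1.12% − 0.2% = 92 basis points.

92 basis points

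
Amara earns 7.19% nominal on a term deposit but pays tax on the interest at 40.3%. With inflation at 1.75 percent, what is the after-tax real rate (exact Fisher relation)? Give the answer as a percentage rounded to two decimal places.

2.50%

After-tax nominal return = 7.19% × (1 − 0.403) = 4.29243%.
1 + r = 1.0429243 / 1.01750 = 1.024987
After-tax real rate = 1.024987 − 1 → 2.50%.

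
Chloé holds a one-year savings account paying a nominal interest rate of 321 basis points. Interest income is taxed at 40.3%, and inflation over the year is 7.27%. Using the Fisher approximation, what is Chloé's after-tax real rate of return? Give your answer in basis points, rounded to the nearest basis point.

After-tax nominal return = 3.21% × (1 − 0.403) = 1.91637%.
r ≈ 1.91637% − 7.27% → -535 basis points.

-535 basis points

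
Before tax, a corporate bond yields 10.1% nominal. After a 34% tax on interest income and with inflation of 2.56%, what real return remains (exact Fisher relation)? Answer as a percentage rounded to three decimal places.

After-tax nominal return = 10.1% × (1 − 0.34) = 6.6660%.
1 + r = 1.06666 / 1.02560 = 1.0400351
After-tax real rate = 1.0400351 − 1 → 4.004%.

4.004%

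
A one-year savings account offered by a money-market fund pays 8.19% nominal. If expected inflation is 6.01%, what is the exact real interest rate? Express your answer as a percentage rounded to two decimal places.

2.06%

By the Fisher relation, 1 + r = (1 + i)/(1 + π).
1 + r = 1.08190 / 1.06010 = 1.020564
r = 1.020564 − 1 = 2.0564%, i.e. 2.06%.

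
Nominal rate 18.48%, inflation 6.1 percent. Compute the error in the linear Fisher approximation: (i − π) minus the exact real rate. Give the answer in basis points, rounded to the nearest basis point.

Approximate: r ≈ 18.480% − 6.100% = 12.3800%
Exact: (1 + 0.1848)/(1 + 0.0610) − 1 = 11.6682%
Error = 12.3800% − 11.6682% = 0.7118% → 71 basis points.

71 basis points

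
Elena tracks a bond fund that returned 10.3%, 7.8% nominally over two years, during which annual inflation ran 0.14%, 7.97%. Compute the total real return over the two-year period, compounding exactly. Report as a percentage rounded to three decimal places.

9.972%

Compound the nominal returns: 1.1030 × 1.0780 = 1.189034.
Compound inflation: 1.0014 × 1.0797 = 1.081212.
Deflate: 1.189034 / 1.081212 = 1.099724.
Total real return = 1.099724 − 1 → 9.972%.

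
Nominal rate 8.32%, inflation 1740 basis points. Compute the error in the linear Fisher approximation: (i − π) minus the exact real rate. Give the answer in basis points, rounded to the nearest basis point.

Approximate: r ≈ 8.320% − 17.400% = -9.0800%
Exact: (1 + 0.0832)/(1 + 0.1740) − 1 = -7.7342%
Error = -9.0800% − (-7.7342%) = -1.3458% → -135 basis points.

-135 basis points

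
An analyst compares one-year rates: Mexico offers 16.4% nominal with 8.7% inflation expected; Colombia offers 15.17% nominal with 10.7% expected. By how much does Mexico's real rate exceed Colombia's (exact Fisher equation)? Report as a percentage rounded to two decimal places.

3.05%

Mexico: (1 + 0.1640)/(1 + 0.0870) − 1 = 7.0837%
Colombia: (1 + 0.1517)/(1 + 0.1070) − 1 = 4.0379%
Differential = 7.0837% − 4.0379% = 3.0458% → 3.05%.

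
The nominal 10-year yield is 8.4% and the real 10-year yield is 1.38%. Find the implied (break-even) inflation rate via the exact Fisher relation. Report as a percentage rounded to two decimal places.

6.92%

(1 + π) = (1 + i)/(1 + r) = 1.08400 / 1.01380 = 1.069244
Break-even inflation = 1.069244 − 1 → 6.92%.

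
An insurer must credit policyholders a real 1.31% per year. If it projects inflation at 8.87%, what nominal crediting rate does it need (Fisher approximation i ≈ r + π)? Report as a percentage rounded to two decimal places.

i ≈ r + π = 1.31% + 8.87% = 10.18%.

10.18%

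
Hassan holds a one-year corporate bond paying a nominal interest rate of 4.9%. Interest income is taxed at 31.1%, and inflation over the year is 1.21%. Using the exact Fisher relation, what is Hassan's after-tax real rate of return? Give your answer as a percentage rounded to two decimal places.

After-tax nominal return = 4.9% × (1 − 0.311) = 3.3761%.
1 + r = 1.033761 / 1.01210 = 1.021402
After-tax real rate = 1.021402 − 1 → 2.14%.

2.14%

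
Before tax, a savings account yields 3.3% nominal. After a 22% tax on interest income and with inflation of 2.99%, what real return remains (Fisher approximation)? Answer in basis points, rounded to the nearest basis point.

-42 basis points

After-tax nominal return = 3.3% × (1 − 0.22) = 2.5740%.
r ≈ 2.5740% − 2.99% → -42 basis points.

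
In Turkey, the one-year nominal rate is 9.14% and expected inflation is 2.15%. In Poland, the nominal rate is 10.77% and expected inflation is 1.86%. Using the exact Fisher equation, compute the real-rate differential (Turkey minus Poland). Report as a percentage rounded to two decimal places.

Turkey: (1 + 0.0914)/(1 + 0.0215) − 1 = 6.8429%
Poland: (1 + 0.1077)/(1 + 0.0186) − 1 = 8.7473%
Differential = 6.8429% − 8.7473% = -1.9044% → -1.90%.

-1.90%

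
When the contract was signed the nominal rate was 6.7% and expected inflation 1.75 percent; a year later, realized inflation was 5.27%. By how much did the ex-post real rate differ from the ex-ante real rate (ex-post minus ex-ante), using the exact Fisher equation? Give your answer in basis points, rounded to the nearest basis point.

-351 basis points

Ex-ante: (1 + 0.0670)/(1 + 0.0175) − 1 = 4.8649%
Ex-post: (1 + 0.0670)/(1 + 0.0527) − 1 = 1.3584%
Difference (ex-post − ex-ante) = -3.5065% → -351 basis points.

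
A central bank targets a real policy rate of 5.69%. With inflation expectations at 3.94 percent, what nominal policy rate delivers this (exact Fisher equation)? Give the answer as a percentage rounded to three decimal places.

(1 + i) = (1 + r)(1 + π) = 1.05690 × 1.03940 = 1.09854186
i = 1.09854186 − 1, so the required nominal rate is 9.854%.

9.854%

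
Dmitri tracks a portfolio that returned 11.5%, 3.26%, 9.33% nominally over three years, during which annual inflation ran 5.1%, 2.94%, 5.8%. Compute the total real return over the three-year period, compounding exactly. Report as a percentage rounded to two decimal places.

Compound the nominal returns: 1.1150 × 1.0326 × 1.0933 = 1.258770.
Compound inflation: 1.0510 × 1.0294 × 1.0580 = 1.144650.
Deflate: 1.258770 / 1.144650 = 1.099699.
Total real return = 1.099699 − 1 → 9.97%.

9.97%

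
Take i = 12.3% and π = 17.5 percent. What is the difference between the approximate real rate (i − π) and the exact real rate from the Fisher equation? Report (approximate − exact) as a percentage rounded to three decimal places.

Approximate: r ≈ 12.300% − 17.500% = -5.2000%
Exact: (1 + 0.1230)/(1 + 0.1750) − 1 = -4.42553%
Error = -5.2000% − (-4.42553%) = -0.77447% → -0.774%.

-0.774%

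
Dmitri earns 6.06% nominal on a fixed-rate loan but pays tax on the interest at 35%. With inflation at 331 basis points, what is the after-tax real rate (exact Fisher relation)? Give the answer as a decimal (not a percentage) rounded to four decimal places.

0.0061

After-tax nominal return = 6.06% × (1 − 0.35) = 3.9390%.
1 + r = 1.03939 / 1.03310 = 1.006088
After-tax real rate = 1.006088 − 1 → 0.0061.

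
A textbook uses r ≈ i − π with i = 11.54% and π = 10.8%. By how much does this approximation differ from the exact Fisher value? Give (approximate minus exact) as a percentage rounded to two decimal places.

0.07%

Approximate: r ≈ 11.540% − 10.800% = 0.7400%
Exact: (1 + 0.1154)/(1 + 0.1080) − 1 = 0.6679%
Error = 0.7400% − 0.6679% = 0.0721% → 0.07%.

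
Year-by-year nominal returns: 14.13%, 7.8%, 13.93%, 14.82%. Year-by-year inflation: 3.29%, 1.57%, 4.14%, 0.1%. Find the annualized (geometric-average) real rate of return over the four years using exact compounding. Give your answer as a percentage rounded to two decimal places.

10.14%

Compound the nominal returns: 1.1413 × 1.0780 × 1.1393 × 1.1482 = 1.60943788.
Compound inflation: 1.0329 × 1.0157 × 1.0414 × 1.0010 = 1.09364250.
Deflate: 1.60943788 / 1.09364250 = 1.47163069.
Annualized real rate = 1.47163069^(1/4) − 1 = 10.1412% → 10.14%.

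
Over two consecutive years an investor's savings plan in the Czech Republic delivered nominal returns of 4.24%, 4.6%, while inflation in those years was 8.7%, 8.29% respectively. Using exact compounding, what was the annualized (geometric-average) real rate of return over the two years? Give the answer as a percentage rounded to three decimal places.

-3.756%

Nominal growth factor = 1.0424 × 1.0460 = 1.09035040
Price-level growth factor = 1.0870 × 1.0829 = 1.17711230
Real growth factor = 1.09035040 / 1.17711230 = 0.92629259
Annualized real rate = 0.92629259^(1/2) − 1 = -3.7559% → -3.756%.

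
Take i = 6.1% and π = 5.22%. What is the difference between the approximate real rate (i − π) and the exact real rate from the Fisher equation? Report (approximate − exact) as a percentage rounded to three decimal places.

Approximate: r ≈ 6.100% − 5.220% = 0.8800%
Exact: (1 + 0.0610)/(1 + 0.0522) − 1 = 0.8363%
Error = 0.8800% − 0.8363% = 0.0437% → 0.044%.

0.044%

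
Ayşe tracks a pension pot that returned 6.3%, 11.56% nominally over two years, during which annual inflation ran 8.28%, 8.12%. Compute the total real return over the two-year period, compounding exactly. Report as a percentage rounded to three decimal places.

1.295%

Compound the nominal returns: 1.0630 × 1.1156 = 1.185883.
Compound inflation: 1.0828 × 1.0812 = 1.170723.
Deflate: 1.185883 / 1.170723 = 1.012949.
Total real return = 1.012949 − 1 → 1.295%.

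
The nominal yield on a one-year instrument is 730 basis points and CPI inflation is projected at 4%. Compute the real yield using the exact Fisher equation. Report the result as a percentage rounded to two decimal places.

1 + r = 1.07300 / 1.04000 = 1.031731
r = 1.031731 − 1 = 3.1731%, i.e. 3.17%.

3.17%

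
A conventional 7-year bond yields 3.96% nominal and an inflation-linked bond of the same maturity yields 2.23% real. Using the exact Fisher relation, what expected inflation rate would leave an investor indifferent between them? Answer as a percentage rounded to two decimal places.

(1 + π) = (1 + i)/(1 + r) = 1.03960 / 1.02230 = 1.016923
Break-even inflation = 1.016923 − 1 → 1.69%.

1.69%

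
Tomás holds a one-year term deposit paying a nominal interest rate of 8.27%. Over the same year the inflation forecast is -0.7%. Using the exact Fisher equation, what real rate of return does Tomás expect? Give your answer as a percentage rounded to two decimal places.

9.03%

1 + r = 1.08270 / 0.99300 = 1.090332
r = 1.090332 − 1 = 9.0332%, i.e. 9.03%.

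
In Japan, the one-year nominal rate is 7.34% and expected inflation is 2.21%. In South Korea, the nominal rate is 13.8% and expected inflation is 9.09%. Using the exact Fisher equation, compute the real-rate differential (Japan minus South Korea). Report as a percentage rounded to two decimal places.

0.70%

Japan: (1 + 0.0734)/(1 + 0.0221) − 1 = 5.0191%
South Korea: (1 + 0.1380)/(1 + 0.0909) − 1 = 4.3175%
Differential = 5.0191% − 4.3175% = 0.7015% → 0.70%.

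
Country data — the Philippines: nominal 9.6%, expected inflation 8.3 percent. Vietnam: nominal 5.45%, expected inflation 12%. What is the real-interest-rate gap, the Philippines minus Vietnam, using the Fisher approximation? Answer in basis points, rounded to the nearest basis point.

785 basis points

The Philippines: 9.6% − 8.3% = 1.300%
Vietnam: 5.45% − 12% = -6.550%
Differential = 7.850% → 785 basis points.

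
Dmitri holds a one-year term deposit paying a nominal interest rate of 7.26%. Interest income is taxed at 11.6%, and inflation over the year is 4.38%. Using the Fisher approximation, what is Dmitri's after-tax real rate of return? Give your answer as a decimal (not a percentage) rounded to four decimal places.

0.0204

After-tax nominal return = 7.26% × (1 − 0.116) = 6.41784%.
r ≈ 6.41784% − 4.38% → 0.0204.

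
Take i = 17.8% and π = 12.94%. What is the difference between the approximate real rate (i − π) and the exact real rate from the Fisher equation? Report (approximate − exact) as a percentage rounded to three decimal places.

Approximate: r ≈ 17.800% − 12.940% = 4.8600%
Exact: (1 + 0.1780)/(1 + 0.1294) − 1 = 4.3032%
Error = 4.8600% − 4.3032% = 0.5568% → 0.557%.

0.557%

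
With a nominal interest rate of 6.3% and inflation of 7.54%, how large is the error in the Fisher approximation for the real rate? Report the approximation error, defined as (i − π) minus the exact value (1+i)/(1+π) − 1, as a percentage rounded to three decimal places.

Approximate: r ≈ 6.300% − 7.540% = -1.2400%
Exact: (1 + 0.0630)/(1 + 0.0754) − 1 = -1.1531%
Error = -1.2400% − (-1.1531%) = -0.0869% → -0.087%.

-0.087%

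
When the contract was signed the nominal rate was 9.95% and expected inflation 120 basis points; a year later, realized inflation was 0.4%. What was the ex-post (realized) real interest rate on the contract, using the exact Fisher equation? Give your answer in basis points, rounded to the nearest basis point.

Ex-post: (1 + 0.0995)/(1 + 0.0040) − 1 = 9.5120%
So the realized real rate is 951 basis points.

951 basis points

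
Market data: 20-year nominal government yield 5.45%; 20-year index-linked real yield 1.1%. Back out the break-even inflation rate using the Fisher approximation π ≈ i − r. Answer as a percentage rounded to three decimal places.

π ≈ i − r = 5.45% − 1.1% → 4.350%.

4.350%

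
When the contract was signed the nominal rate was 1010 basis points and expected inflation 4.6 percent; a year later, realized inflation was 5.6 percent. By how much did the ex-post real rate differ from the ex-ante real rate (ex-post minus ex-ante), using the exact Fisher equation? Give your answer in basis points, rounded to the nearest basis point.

-100 basis points

Ex-ante: (1 + 0.1010)/(1 + 0.0460) − 1 = 5.2581%
Ex-post: (1 + 0.1010)/(1 + 0.0560) − 1 = 4.2614%
Difference (ex-post − ex-ante) = -0.9968% → -100 basis points.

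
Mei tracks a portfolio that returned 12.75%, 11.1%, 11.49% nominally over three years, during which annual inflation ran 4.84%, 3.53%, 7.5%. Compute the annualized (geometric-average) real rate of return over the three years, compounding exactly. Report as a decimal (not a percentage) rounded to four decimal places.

0.0617

Compound the nominal returns: 1.1275 × 1.1110 × 1.1149 = 1.39658227.
Compound inflation: 1.0484 × 1.0353 × 1.0750 = 1.16681416.
Deflate: 1.39658227 / 1.16681416 = 1.19691920.
Annualized real rate = 1.19691920^(1/3) − 1 = 6.1748% → 0.0617.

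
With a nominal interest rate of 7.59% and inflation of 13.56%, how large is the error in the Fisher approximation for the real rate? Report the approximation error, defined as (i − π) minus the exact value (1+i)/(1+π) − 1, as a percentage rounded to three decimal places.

-0.713%

Approximate: r ≈ 7.590% − 13.560% = -5.9700%
Exact: (1 + 0.0759)/(1 + 0.1356) − 1 = -5.2571%
Error = -5.9700% − (-5.2571%) = -0.7129% → -0.713%.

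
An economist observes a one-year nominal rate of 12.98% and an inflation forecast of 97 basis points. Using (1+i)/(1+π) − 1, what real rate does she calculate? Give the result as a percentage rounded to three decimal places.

By the Fisher identity, 1 + r = (1 + i)/(1 + π).
1 + r = 1.12980 / 1.00970 = 1.118946
r = 1.118946 − 1 = 11.8946%, i.e. 11.895%.

11.895%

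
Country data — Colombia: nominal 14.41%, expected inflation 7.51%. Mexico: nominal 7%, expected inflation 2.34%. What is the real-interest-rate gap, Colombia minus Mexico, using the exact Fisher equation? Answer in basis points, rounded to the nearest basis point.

Colombia: (1 + 0.1441)/(1 + 0.0751) − 1 = 6.4180%
Mexico: (1 + 0.0700)/(1 + 0.0234) − 1 = 4.5534%
Differential = 6.4180% − 4.5534% = 1.8646% → 186 basis points.

186 basis points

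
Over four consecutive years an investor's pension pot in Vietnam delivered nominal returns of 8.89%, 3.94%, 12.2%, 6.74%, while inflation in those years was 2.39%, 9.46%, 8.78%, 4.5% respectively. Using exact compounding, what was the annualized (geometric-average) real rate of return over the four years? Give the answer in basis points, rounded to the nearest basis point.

Compound the nominal returns: 1.0889 × 1.0394 × 1.1220 × 1.0674 = 1.35547267.
Compound inflation: 1.0239 × 1.0946 × 1.0878 × 1.0450 = 1.27402612.
Deflate: 1.35547267 / 1.27402612 = 1.06392848.
Annualized real rate = 1.06392848^(1/4) − 1 = 1.5613% → 156 basis points.

156 basis points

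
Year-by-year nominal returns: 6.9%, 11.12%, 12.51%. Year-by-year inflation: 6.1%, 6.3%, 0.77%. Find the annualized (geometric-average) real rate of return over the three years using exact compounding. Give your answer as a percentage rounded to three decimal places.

Compound the nominal returns: 1.0690 × 1.1112 × 1.1251 = 1.336475687.
Compound inflation: 1.0610 × 1.0630 × 1.0077 = 1.136527391.
Deflate: 1.336475687 / 1.136527391 = 1.175929149.
Annualized real rate = 1.175929149^(1/3) − 1 = 5.55052% → 5.551%.

5.551%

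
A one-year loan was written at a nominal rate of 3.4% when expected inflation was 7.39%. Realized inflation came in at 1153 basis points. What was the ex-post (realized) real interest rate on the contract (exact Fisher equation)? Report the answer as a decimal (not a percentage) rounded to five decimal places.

Ex-post: (1 + 0.0340)/(1 + 0.1153) − 1 = -7.28952%
So the realized real rate is -0.07290.

-0.07290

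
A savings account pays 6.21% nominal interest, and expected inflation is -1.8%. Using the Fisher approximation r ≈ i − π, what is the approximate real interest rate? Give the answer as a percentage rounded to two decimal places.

8.01%

r ≈ i − π = 6.21% − (-1.8%) = 8.01%.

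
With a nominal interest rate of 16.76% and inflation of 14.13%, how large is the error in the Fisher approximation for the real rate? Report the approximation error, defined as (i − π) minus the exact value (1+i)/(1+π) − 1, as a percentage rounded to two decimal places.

Approximate: r ≈ 16.760% − 14.130% = 2.6300%
Exact: (1 + 0.1676)/(1 + 0.1413) − 1 = 2.3044%
Error = 2.6300% − 2.3044% = 0.3256% → 0.33%.

0.33%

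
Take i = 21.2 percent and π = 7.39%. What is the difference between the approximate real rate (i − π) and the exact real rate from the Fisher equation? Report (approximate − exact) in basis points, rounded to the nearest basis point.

95 basis points

Approximate: r ≈ 21.200% − 7.390% = 13.8100%
Exact: (1 + 0.2120)/(1 + 0.0739) − 1 = 12.8597%
Error = 13.8100% − 12.8597% = 0.9503% → 95 basis points.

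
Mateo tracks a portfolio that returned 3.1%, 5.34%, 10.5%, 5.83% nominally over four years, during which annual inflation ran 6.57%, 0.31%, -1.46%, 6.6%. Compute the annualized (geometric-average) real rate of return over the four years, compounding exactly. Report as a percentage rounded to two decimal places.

3.13%

Compound the nominal returns: 1.0310 × 1.0534 × 1.1050 × 1.0583 = 1.27005653.
Compound inflation: 1.0657 × 1.0031 × 0.9854 × 1.0660 = 1.12292037.
Deflate: 1.27005653 / 1.12292037 = 1.13102992.
Annualized real rate = 1.13102992^(1/4) − 1 = 3.1261% → 3.13%.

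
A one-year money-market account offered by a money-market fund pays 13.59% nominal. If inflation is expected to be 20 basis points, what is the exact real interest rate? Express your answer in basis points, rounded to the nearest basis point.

By the Fisher relation, 1 + r = (1 + i)/(1 + π).
1 + r = 1.13590 / 1.00200 = 1.133633
r = 1.133633 − 1 = 13.3633%, i.e. 1336 basis points.

1336 basis points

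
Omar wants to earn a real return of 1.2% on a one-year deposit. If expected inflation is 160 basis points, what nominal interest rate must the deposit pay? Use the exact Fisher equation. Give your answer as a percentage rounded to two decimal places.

(1 + i) = (1 + r)(1 + π) = 1.01200 × 1.01600 = 1.028192
i = 1.028192 − 1, so the required nominal rate is 2.82%.

2.82%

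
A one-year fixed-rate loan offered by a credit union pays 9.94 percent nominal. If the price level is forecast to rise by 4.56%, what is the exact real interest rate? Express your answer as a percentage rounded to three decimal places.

5.145%

By the Fisher equation, 1 + r = (1 + i)/(1 + π).
1 + r = 1.09940 / 1.04560 = 1.051454
r = 1.051454 − 1 = 5.1454%, i.e. 5.145%.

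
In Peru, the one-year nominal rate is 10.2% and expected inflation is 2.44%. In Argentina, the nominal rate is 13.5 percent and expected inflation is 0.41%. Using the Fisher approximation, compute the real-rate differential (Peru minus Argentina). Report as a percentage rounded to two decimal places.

-5.33%

Peru: 10.2% − 2.44% = 7.760%
Argentina: 13.5% − 0.41% = 13.090%
Differential = -5.330% → -5.33%.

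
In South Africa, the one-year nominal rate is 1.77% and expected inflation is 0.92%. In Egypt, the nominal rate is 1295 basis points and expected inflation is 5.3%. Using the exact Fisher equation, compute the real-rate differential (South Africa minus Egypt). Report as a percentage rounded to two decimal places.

South Africa: (1 + 0.0177)/(1 + 0.0092) − 1 = 0.8423%
Egypt: (1 + 0.1295)/(1 + 0.0530) − 1 = 7.2650%
Differential = 0.8423% − 7.2650% = -6.4227% → -6.42%.

-6.42%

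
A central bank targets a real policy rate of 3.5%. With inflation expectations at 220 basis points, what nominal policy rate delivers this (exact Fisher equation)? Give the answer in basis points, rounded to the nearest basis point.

578 basis points

(1 + i) = (1 + r)(1 + π) = 1.03500 × 1.02200 = 1.05777
i = 1.05777 − 1, so the required nominal rate is 578 basis points.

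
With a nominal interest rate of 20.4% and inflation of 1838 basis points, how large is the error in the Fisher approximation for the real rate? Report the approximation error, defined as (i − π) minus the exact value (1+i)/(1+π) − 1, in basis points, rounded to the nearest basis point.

Approximate: r ≈ 20.400% − 18.380% = 2.0200%
Exact: (1 + 0.2040)/(1 + 0.1838) − 1 = 1.7064%
Error = 2.0200% − 1.7064% = 0.3136% → 31 basis points.

31 basis points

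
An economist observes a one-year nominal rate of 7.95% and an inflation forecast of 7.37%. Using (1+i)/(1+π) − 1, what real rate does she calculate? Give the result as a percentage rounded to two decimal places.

By the Fisher identity, 1 + r = (1 + i)/(1 + π).
1 + r = 1.07950 / 1.07370 = 1.005402
r = 1.005402 − 1 = 0.5402%, i.e. 0.54%.

0.54%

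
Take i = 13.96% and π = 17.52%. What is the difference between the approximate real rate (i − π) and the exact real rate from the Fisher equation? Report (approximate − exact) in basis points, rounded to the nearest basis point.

-53 basis points

Approximate: r ≈ 13.960% − 17.520% = -3.5600%
Exact: (1 + 0.1396)/(1 + 0.1752) − 1 = -3.0293%
Error = -3.5600% − (-3.0293%) = -0.5307% → -53 basis points.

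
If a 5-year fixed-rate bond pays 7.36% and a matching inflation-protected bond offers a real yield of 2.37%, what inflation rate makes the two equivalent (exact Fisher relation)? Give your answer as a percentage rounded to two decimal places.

(1 + π) = (1 + i)/(1 + r) = 1.07360 / 1.02370 = 1.048745
Break-even inflation = 1.048745 − 1 → 4.87%.

4.87%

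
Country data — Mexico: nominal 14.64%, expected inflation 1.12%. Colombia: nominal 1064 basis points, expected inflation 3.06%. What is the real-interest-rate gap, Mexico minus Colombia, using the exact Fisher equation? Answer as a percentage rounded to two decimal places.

Mexico: (1 + 0.1464)/(1 + 0.0112) − 1 = 13.3703%
Colombia: (1 + 0.1064)/(1 + 0.0306) − 1 = 7.3549%
Differential = 13.3703% − 7.3549% = 6.0153% → 6.02%.

6.02%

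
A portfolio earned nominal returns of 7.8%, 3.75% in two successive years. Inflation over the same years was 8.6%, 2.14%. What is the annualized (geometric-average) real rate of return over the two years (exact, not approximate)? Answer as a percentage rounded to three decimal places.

0.413%

Compound the nominal returns: 1.0780 × 1.0375 = 1.11842500.
Compound inflation: 1.0860 × 1.0214 = 1.10924040.
Deflate: 1.11842500 / 1.10924040 = 1.00828008.
Annualized real rate = 1.00828008^(1/2) − 1 = 0.4132% → 0.413%.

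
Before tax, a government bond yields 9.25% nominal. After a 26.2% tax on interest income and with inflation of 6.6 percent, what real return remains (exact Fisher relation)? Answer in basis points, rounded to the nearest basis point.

After-tax nominal return = 9.25% × (1 − 0.262) = 6.8265%.
1 + r = 1.068265 / 1.06600 = 1.002125
After-tax real rate = 1.002125 − 1 → 21 basis points.

21 basis points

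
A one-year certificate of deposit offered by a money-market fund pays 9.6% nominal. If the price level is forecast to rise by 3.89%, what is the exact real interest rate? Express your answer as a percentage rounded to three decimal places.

1 + r = 1.09600 / 1.03890 = 1.054962
r = 1.054962 − 1 = 5.4962%, i.e. 5.496%.

5.496%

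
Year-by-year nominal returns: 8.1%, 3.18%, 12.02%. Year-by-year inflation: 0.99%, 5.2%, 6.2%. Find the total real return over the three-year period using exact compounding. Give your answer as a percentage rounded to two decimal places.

Compound the nominal returns: 1.0810 × 1.0318 × 1.1202 = 1.249444.
Compound inflation: 1.0099 × 1.0520 × 1.0620 = 1.128285.
Deflate: 1.249444 / 1.128285 = 1.107384.
Total real return = 1.107384 − 1 → 10.74%.

10.74%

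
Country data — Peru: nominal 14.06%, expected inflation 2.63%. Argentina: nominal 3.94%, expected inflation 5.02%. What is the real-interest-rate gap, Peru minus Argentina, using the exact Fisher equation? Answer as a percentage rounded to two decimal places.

Peru: (1 + 0.1406)/(1 + 0.0263) − 1 = 11.1371%
Argentina: (1 + 0.0394)/(1 + 0.0502) − 1 = -1.0284%
Differential = 11.1371% − (-1.0284%) = 12.1655% → 12.17%.

12.17%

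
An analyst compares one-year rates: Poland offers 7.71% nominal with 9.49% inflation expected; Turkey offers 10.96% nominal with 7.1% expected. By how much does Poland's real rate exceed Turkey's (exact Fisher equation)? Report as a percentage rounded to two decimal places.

Poland: (1 + 0.0771)/(1 + 0.0949) − 1 = -1.6257%
Turkey: (1 + 0.1096)/(1 + 0.0710) − 1 = 3.6041%
Differential = -1.6257% − 3.6041% = -5.2298% → -5.23%.

-5.23%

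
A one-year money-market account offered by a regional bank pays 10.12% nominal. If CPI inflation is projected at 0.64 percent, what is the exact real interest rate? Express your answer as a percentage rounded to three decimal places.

9.420%

By the Fisher identity, 1 + r = (1 + i)/(1 + π).
1 + r = 1.10120 / 1.00640 = 1.094197
r = 1.094197 − 1 = 9.4197%, i.e. 9.420%.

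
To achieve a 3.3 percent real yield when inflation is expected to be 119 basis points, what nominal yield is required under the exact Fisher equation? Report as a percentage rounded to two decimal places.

(1 + i) = (1 + r)(1 + π) = 1.03300 × 1.01190 = 1.0452927
i = 1.0452927 − 1, so the required nominal rate is 4.53%.

4.53%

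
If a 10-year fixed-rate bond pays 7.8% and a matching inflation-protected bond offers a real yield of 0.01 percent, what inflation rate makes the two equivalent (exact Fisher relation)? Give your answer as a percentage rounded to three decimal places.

(1 + π) = (1 + i)/(1 + r) = 1.07800 / 1.00010 = 1.077892
Break-even inflation = 1.077892 − 1 → 7.789%.

7.789%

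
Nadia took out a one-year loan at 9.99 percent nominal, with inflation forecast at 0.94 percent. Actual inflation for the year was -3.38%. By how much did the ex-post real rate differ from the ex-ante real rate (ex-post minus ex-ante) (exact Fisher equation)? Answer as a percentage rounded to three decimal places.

Ex-ante: (1 + 0.0999)/(1 + 0.0094) − 1 = 8.9657%
Ex-post: (1 + 0.0999)/(1 − 0.0338) − 1 = 13.8377%
Difference (ex-post − ex-ante) = 4.8720% → 4.872%.

4.872%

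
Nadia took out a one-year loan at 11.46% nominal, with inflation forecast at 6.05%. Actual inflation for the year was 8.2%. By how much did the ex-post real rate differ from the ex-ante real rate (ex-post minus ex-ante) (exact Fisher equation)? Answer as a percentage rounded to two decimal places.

-2.09%

Ex-ante: (1 + 0.1146)/(1 + 0.0605) − 1 = 5.1014%
Ex-post: (1 + 0.1146)/(1 + 0.0820) − 1 = 3.0129%
Difference (ex-post − ex-ante) = -2.0884% → -2.09%.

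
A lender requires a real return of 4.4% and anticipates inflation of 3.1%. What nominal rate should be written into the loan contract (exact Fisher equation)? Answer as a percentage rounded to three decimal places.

(1 + i) = (1 + r)(1 + π) = 1.04400 × 1.03100 = 1.076364
i = 1.076364 − 1, so the required nominal rate is 7.636%.

7.636%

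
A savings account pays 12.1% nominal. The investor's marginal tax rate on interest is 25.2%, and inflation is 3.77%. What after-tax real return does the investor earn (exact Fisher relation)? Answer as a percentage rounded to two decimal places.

5.09%

After-tax nominal return = 12.1% × (1 − 0.252) = 9.0508%.
1 + r = 1.090508 / 1.03770 = 1.050889
After-tax real rate = 1.050889 − 1 → 5.09%.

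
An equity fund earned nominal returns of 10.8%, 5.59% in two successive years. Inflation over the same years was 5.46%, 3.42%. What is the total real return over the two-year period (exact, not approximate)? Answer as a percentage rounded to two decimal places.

Nominal growth factor = 1.1080 × 1.0559 = 1.169937
Price-level growth factor = 1.0546 × 1.0342 = 1.090667
Real growth factor = 1.169937 / 1.090667 = 1.072680
Total real return = 1.072680 − 1 → 7.27%.

7.27%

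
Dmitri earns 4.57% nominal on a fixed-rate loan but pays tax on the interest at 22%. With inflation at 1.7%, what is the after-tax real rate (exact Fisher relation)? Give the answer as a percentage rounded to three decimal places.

1.833%

After-tax nominal return = 4.57% × (1 − 0.22) = 3.5646%.
1 + r = 1.035646 / 1.01700 = 1.018334
After-tax real rate = 1.018334 − 1 → 1.833%.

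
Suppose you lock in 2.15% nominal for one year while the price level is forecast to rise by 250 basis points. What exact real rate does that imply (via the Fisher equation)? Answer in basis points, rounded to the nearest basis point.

By the Fisher equation, 1 + r = (1 + i)/(1 + π).
1 + r = 1.02150 / 1.02500 = 0.996585
r = 0.996585 − 1 = -0.3415%, i.e. -34 basis points.

-34 basis points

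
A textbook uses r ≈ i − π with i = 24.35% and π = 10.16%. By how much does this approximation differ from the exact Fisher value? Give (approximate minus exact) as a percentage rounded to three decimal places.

Approximate: r ≈ 24.350% − 10.160% = 14.1900%
Exact: (1 + 0.2435)/(1 + 0.1016) − 1 = 12.8813%
Error = 14.1900% − 12.8813% = 1.3087% → 1.309%.

1.309%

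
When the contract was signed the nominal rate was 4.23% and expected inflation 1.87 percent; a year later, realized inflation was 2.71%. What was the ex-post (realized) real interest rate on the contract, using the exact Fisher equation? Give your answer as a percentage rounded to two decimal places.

1.48%

Ex-post: (1 + 0.0423)/(1 + 0.0271) − 1 = 1.4799%
So the realized real rate is 1.48%.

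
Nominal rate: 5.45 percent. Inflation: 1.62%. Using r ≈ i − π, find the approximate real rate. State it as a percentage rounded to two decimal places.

r ≈ i − π = 5.45% − 1.62% = 3.83%.

3.83%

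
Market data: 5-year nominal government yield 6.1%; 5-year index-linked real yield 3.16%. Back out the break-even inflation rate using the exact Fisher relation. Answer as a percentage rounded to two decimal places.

(1 + π) = (1 + i)/(1 + r) = 1.06100 / 1.03160 = 1.028499
Break-even inflation = 1.028499 − 1 → 2.85%.

2.85%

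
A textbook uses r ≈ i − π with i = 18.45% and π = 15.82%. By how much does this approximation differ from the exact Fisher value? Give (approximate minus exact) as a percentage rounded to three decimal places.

0.359%

Approximate: r ≈ 18.450% − 15.820% = 2.6300%
Exact: (1 + 0.1845)/(1 + 0.1582) − 1 = 2.2708%
Error = 2.6300% − 2.2708% = 0.3592% → 0.359%.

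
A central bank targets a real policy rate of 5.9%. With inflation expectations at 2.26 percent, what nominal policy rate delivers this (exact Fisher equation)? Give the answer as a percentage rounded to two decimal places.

(1 + i) = (1 + r)(1 + π) = 1.05900 × 1.02260 = 1.0829334
i = 1.0829334 − 1, so the required nominal rate is 8.29%.

8.29%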